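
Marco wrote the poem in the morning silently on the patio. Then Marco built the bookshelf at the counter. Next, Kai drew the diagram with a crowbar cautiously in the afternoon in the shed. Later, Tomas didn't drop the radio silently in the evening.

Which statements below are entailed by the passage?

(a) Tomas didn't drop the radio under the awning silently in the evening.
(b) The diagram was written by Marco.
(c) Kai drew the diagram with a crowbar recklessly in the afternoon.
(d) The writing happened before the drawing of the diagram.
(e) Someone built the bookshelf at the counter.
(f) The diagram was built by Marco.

(a), (d), (e)

(a) Entailed — under negation, adding a further restriction is entailed: if no such dropping event occurred, none occurred under the awning either.
(b) Not entailed — Marco wrote the poem, not the diagram; the diagram belongs to the drawing event.
(c) Not entailed — 'recklessly' adds a manner not in (and inconsistent with) the original.
(d) Entailed — the narrative places the writing before the drawing.
(e) Entailed — every conjunct here is already in the original building event.
(f) Not entailed — Marco built the bookshelf, not the diagram; the diagram belongs to the drawing event.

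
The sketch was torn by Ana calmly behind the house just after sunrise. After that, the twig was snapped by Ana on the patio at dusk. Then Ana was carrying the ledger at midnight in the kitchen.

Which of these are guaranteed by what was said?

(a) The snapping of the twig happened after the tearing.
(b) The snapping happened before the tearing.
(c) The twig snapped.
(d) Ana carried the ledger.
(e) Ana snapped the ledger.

(a), (c), (d)

(a) Entailed — the narrative places the tearing before the snapping.
(b) Not entailed — the narrative places the tearing before the snapping, not after.
(c) Entailed — 'Ana snapped the twig' is causative; it entails the inchoative 'the twig snapped'.
(d) Entailed — 'carry' is an activity; 'was carrying' entails that some carrying happened, so 'carried' holds.
(e) Not entailed — Ana snapped the twig, not the ledger; the ledger belongs to the carrying event.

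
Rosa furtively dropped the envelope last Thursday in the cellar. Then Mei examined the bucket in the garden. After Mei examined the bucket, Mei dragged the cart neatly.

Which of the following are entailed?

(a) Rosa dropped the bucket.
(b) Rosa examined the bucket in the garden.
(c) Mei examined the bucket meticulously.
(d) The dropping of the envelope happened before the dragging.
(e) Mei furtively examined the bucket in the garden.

(d)

(a) Not entailed — Rosa dropped the envelope, not the bucket; the bucket belongs to the examining event.
(b) Not entailed — the passage has Mei examining the bucket, not Rosa.
(c) Not entailed — 'meticulously' adds information not in the original event.
(d) Entailed — the narrative places the dropping before the dragging.
(e) Not entailed — 'furtively' adds information not in the original event.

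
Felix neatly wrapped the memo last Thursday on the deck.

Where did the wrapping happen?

'on the deck' marks the location of the wrapping event.

on the deck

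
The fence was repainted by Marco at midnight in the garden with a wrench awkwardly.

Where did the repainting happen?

in the garden

'in the garden' marks the location of the repainting event.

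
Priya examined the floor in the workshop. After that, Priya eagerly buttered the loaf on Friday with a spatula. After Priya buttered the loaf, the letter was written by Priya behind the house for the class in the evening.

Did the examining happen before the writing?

yes

The narrative orders the examining before the writing.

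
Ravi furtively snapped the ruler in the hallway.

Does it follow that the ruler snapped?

yes

'Ravi snapped the ruler' is the causative; it entails the inchoative 'the ruler snapped'.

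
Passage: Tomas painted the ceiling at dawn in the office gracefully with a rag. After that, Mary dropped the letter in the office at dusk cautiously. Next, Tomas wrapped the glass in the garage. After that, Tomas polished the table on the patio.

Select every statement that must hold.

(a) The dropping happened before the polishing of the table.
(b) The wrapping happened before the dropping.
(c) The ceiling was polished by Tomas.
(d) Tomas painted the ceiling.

(a) Entailed — the narrative places the dropping before the polishing.
(b) Not entailed — the narrative places the dropping before the wrapping, not after.
(c) Not entailed — Tomas polished the table, not the ceiling; the ceiling belongs to the painting event.
(d) Entailed — this follows by dropping conjuncts from the painting event's description.

(a), (d)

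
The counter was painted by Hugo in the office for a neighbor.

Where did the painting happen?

in the office

'in the office' marks the location of the painting event.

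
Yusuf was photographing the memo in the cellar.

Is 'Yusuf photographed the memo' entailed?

'was photographing' is progressive; for an accomplishment like 'photograph the memo', it doesn't entail completion.

no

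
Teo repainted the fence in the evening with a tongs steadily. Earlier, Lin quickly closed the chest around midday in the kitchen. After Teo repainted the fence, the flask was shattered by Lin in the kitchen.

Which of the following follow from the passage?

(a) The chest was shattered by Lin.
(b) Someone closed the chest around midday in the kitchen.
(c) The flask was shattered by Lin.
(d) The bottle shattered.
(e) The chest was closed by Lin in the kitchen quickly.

(a) Not entailed — Lin shattered the flask, not the chest; the chest belongs to the closing event.
(b) Entailed — every conjunct here is already in the original closing event.
(c) Entailed — every conjunct here is already in the original shattering event.
(d) Not entailed — the flask is what shattered, not the bottle.
(e) Entailed — dropping 'around midday' leaves a sub-description the original still satisfies.

(b), (c), (e)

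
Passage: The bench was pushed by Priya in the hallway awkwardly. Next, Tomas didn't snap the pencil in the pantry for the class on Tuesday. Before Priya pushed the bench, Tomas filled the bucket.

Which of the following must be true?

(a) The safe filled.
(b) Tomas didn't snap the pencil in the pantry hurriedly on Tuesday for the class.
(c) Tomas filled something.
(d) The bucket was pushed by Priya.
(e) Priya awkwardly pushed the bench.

(a) Not entailed — the bucket is what filled, not the safe.
(b) Entailed — under negation, adding a further restriction is entailed: if no such snapping event occurred, none occurred hurriedly either.
(c) Entailed — generalizing the patient leaves a sub-description the original still satisfies.
(d) Not entailed — Priya pushed the bench, not the bucket; the bucket belongs to the filling event.
(e) Entailed — the original entails any weakening of itself; this just drops 'in the hallway'.

(b), (c), (e)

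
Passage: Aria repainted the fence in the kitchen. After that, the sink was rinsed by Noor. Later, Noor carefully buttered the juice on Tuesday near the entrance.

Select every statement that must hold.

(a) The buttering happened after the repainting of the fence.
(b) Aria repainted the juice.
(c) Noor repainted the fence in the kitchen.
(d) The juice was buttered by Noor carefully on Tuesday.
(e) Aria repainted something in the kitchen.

(a) Entailed — the narrative places the repainting before the buttering.
(b) Not entailed — Aria repainted the fence, not the juice; the juice belongs to the buttering event.
(c) Not entailed — the passage has Aria repainting the fence, not Noor.
(d) Entailed — dropping 'near the entrance' leaves a sub-description the original still satisfies.
(e) Entailed — this follows by dropping conjuncts from the repainting event's description.

(a), (d), (e)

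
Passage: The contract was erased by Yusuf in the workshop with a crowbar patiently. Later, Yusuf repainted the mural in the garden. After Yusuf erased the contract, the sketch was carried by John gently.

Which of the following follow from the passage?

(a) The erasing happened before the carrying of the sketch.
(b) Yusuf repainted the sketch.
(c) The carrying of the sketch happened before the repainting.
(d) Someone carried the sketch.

(a), (d)

(a) Entailed — the narrative places the erasing before the carrying.
(b) Not entailed — Yusuf repainted the mural, not the sketch; the sketch belongs to the carrying event.
(c) Not entailed — the narrative doesn't order the carrying relative to the repainting.
(d) Entailed — this follows by dropping conjuncts from the carrying event's description.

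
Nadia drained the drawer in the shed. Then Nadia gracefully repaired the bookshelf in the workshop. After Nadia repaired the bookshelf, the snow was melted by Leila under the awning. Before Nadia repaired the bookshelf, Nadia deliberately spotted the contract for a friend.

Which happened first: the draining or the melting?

The connectives place the draining before the melting.

the draining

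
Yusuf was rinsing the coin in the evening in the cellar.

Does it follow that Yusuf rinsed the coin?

'rinse' is atelic; if Yusuf was rinsing the coin, then Yusuf rinsed the coin (for some time).

yes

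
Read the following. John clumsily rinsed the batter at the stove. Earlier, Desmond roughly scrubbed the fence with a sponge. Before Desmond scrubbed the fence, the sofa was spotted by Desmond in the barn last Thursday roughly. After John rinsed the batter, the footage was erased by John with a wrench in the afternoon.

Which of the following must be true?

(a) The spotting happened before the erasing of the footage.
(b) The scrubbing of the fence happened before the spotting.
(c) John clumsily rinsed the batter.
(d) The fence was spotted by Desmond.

(a), (c)

(a) Entailed — the narrative places the spotting before the erasing.
(b) Not entailed — the narrative places the spotting before the scrubbing, not after.
(c) Entailed — the original entails any weakening of itself; this just drops 'at the stove'.
(d) Not entailed — Desmond spotted the sofa, not the fence; the fence belongs to the scrubbing event.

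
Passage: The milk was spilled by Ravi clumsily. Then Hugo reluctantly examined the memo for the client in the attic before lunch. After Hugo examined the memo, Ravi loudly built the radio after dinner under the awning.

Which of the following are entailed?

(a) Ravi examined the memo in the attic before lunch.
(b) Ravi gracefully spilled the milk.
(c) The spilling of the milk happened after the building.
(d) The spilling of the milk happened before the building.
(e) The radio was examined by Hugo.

(a) Not entailed — the passage has Hugo examining the memo, not Ravi.
(b) Not entailed — 'gracefully' adds a manner not in (and inconsistent with) the original.
(c) Not entailed — the narrative places the spilling before the building, not after.
(d) Entailed — the narrative places the spilling before the building.
(e) Not entailed — Hugo examined the memo, not the radio; the radio belongs to the building event.

(d)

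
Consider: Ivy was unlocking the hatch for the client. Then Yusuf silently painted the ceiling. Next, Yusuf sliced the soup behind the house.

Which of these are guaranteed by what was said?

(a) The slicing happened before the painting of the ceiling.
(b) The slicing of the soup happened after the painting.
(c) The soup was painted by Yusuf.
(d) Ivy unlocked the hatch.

(b)

(a) Not entailed — the narrative places the painting before the slicing, not after.
(b) Entailed — the narrative places the painting before the slicing.
(c) Not entailed — Yusuf painted the ceiling, not the soup; the soup belongs to the slicing event.
(d) Not entailed — 'was unlocking' is progressive on an accomplishment; it does not entail the completed 'unlocked'.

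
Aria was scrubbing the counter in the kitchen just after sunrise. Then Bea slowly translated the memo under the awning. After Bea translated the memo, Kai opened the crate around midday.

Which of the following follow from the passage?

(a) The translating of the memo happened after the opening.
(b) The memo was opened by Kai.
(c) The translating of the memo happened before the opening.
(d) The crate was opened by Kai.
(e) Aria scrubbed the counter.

(c), (d), (e)

(a) Not entailed — the narrative places the translating before the opening, not after.
(b) Not entailed — Kai opened the crate, not the memo; the memo belongs to the translating event.
(c) Entailed — the narrative places the translating before the opening.
(d) Entailed — dropping 'around midday' leaves a sub-description the original still satisfies.
(e) Entailed — 'scrub' is an activity; 'was scrubbing' entails that some scrubbing happened, so 'scrubbed' holds.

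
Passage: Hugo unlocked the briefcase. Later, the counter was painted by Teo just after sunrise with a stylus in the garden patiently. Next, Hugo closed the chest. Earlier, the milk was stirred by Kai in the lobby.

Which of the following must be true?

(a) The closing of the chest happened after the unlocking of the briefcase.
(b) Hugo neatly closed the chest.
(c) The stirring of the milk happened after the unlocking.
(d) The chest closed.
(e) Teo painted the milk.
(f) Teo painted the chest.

(a), (d)

(a) Entailed — the narrative places the unlocking before the closing.
(b) Not entailed — 'neatly' adds information not in the original event.
(c) Not entailed — the narrative doesn't order the unlocking relative to the stirring.
(d) Entailed — 'Hugo closed the chest' is causative; it entails the inchoative 'the chest closed'.
(e) Not entailed — Teo painted the counter, not the milk; the milk belongs to the stirring event.
(f) Not entailed — Teo painted the counter, not the chest; the chest belongs to the closing event.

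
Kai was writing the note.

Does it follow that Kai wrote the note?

no

'was writing' is progressive; for an accomplishment like 'write the note', it doesn't entail completion.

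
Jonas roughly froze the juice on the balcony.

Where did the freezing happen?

'on the balcony' marks the location of the freezing event.

on the balcony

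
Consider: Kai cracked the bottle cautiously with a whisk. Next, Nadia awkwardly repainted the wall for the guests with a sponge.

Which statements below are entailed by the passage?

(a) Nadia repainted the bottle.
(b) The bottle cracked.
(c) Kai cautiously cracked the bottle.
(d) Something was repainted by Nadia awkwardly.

(b), (c), (d)

(a) Not entailed — Nadia repainted the wall, not the bottle; the bottle belongs to the cracking event.
(b) Entailed — 'Kai cracked the bottle' is causative; it entails the inchoative 'the bottle cracked'.
(c) Entailed — dropping 'with a whisk' leaves a sub-description the original still satisfies.
(d) Entailed — this follows by dropping conjuncts from the repainting event's description.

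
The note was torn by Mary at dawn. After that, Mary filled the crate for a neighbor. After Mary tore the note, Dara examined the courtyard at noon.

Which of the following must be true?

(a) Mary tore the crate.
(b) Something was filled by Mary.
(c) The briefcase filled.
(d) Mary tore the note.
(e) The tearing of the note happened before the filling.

(b), (d), (e)

(a) Not entailed — Mary tore the note, not the crate; the crate belongs to the filling event.
(b) Entailed — every conjunct here is already in the original filling event.
(c) Not entailed — the crate is what filled, not the briefcase.
(d) Entailed — dropping 'at dawn' leaves a sub-description the original still satisfies.
(e) Entailed — the narrative places the tearing before the filling.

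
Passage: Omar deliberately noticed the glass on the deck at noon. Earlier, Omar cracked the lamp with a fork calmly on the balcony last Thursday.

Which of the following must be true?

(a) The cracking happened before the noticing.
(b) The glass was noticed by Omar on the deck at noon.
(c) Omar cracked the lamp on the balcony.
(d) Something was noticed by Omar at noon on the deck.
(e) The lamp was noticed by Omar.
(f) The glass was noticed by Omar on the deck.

(a), (b), (c), (d), (f)

(a) Entailed — the narrative places the cracking before the noticing.
(b) Entailed — every conjunct here is already in the original noticing event.
(c) Entailed — this follows by dropping conjuncts from the cracking event's description.
(d) Entailed — dropping 'deliberately' and generalizing the patient leaves a sub-description the original still satisfies.
(e) Not entailed — Omar noticed the glass, not the lamp; the lamp belongs to the cracking event.
(f) Entailed — the original entails any weakening of itself; this just drops 'deliberately', 'at noon'.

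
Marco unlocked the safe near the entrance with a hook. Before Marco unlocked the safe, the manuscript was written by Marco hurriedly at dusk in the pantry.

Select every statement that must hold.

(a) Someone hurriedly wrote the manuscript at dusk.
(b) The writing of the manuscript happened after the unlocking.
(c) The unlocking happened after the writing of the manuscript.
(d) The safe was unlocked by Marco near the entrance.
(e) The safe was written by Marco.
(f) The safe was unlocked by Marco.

(a), (c), (d), (f)

(a) Entailed — dropping 'in the pantry' and generalizing the agent leaves a sub-description the original still satisfies.
(b) Not entailed — the narrative places the writing before the unlocking, not after.
(c) Entailed — the narrative places the writing before the unlocking.
(d) Entailed — the original entails any weakening of itself; this just drops 'with a hook'.
(e) Not entailed — Marco wrote the manuscript, not the safe; the safe belongs to the unlocking event.
(f) Entailed — the original entails any weakening of itself; this just drops 'near the entrance', 'with a hook'.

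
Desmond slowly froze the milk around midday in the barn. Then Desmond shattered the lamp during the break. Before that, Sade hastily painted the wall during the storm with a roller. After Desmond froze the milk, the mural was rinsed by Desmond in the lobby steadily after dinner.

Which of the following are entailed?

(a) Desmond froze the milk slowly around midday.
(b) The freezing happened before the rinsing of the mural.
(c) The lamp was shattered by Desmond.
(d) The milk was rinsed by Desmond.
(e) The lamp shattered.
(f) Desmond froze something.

(a), (b), (c), (e), (f)

(a) Entailed — every conjunct here is already in the original freezing event.
(b) Entailed — the narrative places the freezing before the rinsing.
(c) Entailed — this follows by dropping conjuncts from the shattering event's description.
(d) Not entailed — Desmond rinsed the mural, not the milk; the milk belongs to the freezing event.
(e) Entailed — 'Desmond shattered the lamp' is causative; it entails the inchoative 'the lamp shattered'.
(f) Entailed — the original entails any weakening of itself; this just drops 'slowly', 'in the barn', 'around midday' and generalizes the patient.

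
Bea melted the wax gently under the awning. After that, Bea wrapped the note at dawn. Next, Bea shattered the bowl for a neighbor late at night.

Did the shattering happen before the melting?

no

The narrative orders the melting before the shattering.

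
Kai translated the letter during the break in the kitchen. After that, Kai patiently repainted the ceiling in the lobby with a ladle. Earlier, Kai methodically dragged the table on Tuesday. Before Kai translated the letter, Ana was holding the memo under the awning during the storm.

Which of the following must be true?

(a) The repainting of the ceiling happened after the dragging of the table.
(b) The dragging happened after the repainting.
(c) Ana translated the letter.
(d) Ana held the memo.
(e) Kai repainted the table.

(a) Entailed — the narrative places the dragging before the repainting.
(b) Not entailed — the narrative places the dragging before the repainting, not after.
(c) Not entailed — the passage has Kai translating the letter, not Ana.
(d) Entailed — 'hold' is an activity; 'was holding' entails that some holding happened, so 'held' holds.
(e) Not entailed — Kai repainted the ceiling, not the table; the table belongs to the dragging event.

(a), (d)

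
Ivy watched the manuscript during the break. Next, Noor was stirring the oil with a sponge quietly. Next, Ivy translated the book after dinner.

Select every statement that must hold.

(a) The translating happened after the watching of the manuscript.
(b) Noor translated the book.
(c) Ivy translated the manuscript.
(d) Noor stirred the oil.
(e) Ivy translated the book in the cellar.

(a) Entailed — the narrative places the watching before the translating.
(b) Not entailed — the passage has Ivy translating the book, not Noor.
(c) Not entailed — Ivy translated the book, not the manuscript; the manuscript belongs to the watching event.
(d) Entailed — 'stir' is an activity; 'was stirring' entails that some stirring happened, so 'stirred' holds.
(e) Not entailed — 'in the cellar' adds information not in the original event.

(a), (d)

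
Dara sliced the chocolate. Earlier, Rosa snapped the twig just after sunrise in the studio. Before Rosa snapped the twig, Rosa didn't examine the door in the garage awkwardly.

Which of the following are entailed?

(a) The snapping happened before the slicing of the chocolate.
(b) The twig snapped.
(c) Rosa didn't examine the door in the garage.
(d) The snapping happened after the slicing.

(a) Entailed — the narrative places the snapping before the slicing.
(b) Entailed — 'Rosa snapped the twig' is causative; it entails the inchoative 'the twig snapped'.
(c) Not entailed — dropping 'awkwardly' under negation is not valid — the original leaves open that Rosa examined the door some other way.
(d) Not entailed — the narrative places the snapping before the slicing, not after.

(a), (b)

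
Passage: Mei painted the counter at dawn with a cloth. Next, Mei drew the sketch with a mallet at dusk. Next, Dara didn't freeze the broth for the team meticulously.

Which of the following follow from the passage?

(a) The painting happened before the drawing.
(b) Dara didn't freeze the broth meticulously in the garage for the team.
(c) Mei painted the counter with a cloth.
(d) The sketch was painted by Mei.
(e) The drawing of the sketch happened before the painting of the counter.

(a) Entailed — the narrative places the painting before the drawing.
(b) Entailed — under negation, adding a further restriction is entailed: if no such freezing event occurred, none occurred in the garage either.
(c) Entailed — every conjunct here is already in the original painting event.
(d) Not entailed — Mei painted the counter, not the sketch; the sketch belongs to the drawing event.
(e) Not entailed — the narrative places the painting before the drawing, not after.

(a), (b), (c)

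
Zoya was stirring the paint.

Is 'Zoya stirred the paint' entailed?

'stir' is atelic; if Zoya was stirring the paint, then Zoya stirred the paint (for some time).

yes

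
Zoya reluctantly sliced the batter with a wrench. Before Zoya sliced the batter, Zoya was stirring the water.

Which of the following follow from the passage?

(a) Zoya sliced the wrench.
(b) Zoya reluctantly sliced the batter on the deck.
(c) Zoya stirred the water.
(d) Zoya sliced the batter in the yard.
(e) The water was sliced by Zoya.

(a) Not entailed — the wrench is the instrument, not what was sliced.
(b) Not entailed — 'on the deck' adds information not in the original event.
(c) Entailed — 'stir' is an activity; 'was stirring' entails that some stirring happened, so 'stirred' holds.
(d) Not entailed — 'in the yard' adds information not in the original event.
(e) Not entailed — Zoya sliced the batter, not the water; the water belongs to the stirring event.

(c)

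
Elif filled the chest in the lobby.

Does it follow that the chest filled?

yes

'Elif filled the chest' is the causative; it entails the inchoative 'the chest filled'.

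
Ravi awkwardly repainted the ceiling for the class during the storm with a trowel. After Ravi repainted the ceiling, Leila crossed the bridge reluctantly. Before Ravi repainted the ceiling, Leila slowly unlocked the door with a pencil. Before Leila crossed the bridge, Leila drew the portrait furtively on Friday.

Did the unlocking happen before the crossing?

The narrative orders the unlocking before the crossing.

yes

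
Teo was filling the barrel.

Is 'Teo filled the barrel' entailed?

'was filling' is progressive; for an accomplishment like 'fill the barrel', it doesn't entail completion.

no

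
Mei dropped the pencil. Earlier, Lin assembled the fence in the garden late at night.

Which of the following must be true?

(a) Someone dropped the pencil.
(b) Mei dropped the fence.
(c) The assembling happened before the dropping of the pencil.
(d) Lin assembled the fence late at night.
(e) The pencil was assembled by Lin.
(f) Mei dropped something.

(a) Entailed — the original entails any weakening of itself; this just generalizes the agent.
(b) Not entailed — Mei dropped the pencil, not the fence; the fence belongs to the assembling event.
(c) Entailed — the narrative places the assembling before the dropping.
(d) Entailed — the original entails any weakening of itself; this just drops 'in the garden'.
(e) Not entailed — Lin assembled the fence, not the pencil; the pencil belongs to the dropping event.
(f) Entailed — this follows by dropping conjuncts from the dropping event's description.

(a), (c), (d), (f)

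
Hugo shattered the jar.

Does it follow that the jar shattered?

yes

'Hugo shattered the jar' is the causative; it entails the inchoative 'the jar shattered'.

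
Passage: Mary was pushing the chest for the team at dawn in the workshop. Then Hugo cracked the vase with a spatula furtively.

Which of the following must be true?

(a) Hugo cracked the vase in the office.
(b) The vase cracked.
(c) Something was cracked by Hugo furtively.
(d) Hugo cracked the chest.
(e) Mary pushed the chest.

(a) Not entailed — 'in the office' adds information not in the original event.
(b) Entailed — 'Hugo cracked the vase' is causative; it entails the inchoative 'the vase cracked'.
(c) Entailed — dropping 'with a spatula' and generalizing the patient leaves a sub-description the original still satisfies.
(d) Not entailed — Hugo cracked the vase, not the chest; the chest belongs to the pushing event.
(e) Entailed — 'push' is an activity; 'was pushing' entails that some pushing happened, so 'pushed' holds.

(b), (c), (e)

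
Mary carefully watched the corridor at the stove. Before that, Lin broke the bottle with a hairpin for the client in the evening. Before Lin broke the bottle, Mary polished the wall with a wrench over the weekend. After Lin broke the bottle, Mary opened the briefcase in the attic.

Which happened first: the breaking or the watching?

the breaking

The connectives place the breaking before the watching.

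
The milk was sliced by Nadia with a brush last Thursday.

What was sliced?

'the milk' marks the patient of the slicing event.

the milk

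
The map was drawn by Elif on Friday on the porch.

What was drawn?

the map

'the map' marks the patient of the drawing event.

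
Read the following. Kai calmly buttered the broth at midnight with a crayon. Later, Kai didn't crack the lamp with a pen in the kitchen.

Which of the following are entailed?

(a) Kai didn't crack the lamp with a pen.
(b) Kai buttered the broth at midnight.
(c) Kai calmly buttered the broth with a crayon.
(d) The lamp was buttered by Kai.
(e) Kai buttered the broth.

(b), (c), (e)

(a) Not entailed — dropping 'in the kitchen' under negation is not valid — the original leaves open that Kai cracked the lamp some other way.
(b) Entailed — this follows by dropping conjuncts from the buttering event's description.
(c) Entailed — every conjunct here is already in the original buttering event.
(d) Not entailed — Kai buttered the broth, not the lamp; the lamp belongs to the cracking event.
(e) Entailed — this follows by dropping conjuncts from the buttering event's description.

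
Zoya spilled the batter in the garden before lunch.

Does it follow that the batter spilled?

yes

'Zoya spilled the batter' is the causative; it entails the inchoative 'the batter spilled'.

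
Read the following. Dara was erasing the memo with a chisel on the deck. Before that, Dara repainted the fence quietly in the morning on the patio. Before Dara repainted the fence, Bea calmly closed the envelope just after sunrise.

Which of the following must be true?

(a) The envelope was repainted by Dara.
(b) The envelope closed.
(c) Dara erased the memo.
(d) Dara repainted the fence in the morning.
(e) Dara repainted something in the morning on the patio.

(b), (d), (e)

(a) Not entailed — Dara repainted the fence, not the envelope; the envelope belongs to the closing event.
(b) Entailed — 'Bea closed the envelope' is causative; it entails the inchoative 'the envelope closed'.
(c) Not entailed — 'was erasing' is progressive on an accomplishment; it does not entail the completed 'erased'.
(d) Entailed — the original entails any weakening of itself; this just drops 'on the patio', 'quietly'.
(e) Entailed — dropping 'quietly' and generalizing the patient leaves a sub-description the original still satisfies.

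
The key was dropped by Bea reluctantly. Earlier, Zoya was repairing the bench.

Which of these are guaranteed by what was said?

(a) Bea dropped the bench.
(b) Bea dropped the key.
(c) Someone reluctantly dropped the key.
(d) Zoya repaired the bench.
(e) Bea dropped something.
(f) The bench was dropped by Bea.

(a) Not entailed — Bea dropped the key, not the bench; the bench belongs to the repairing event.
(b) Entailed — dropping 'reluctantly' leaves a sub-description the original still satisfies.
(c) Entailed — generalizing the agent leaves a sub-description the original still satisfies.
(d) Not entailed — 'was repairing' is progressive on an accomplishment; it does not entail the completed 'repaired'.
(e) Entailed — every conjunct here is already in the original dropping event.
(f) Not entailed — Bea dropped the key, not the bench; the bench belongs to the repairing event.

(b), (c), (e)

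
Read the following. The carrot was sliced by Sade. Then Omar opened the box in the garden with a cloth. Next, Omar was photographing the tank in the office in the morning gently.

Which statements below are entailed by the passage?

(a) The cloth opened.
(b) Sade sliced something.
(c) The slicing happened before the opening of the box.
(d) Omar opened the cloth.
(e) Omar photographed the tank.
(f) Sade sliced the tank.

(b), (c)

(a) Not entailed — the box is what opened, not the cloth.
(b) Entailed — generalizing the patient leaves a sub-description the original still satisfies.
(c) Entailed — the narrative places the slicing before the opening.
(d) Not entailed — the cloth is the instrument, not what was opened.
(e) Not entailed — 'was photographing' is progressive on an accomplishment; it does not entail the completed 'photographed'.
(f) Not entailed — Sade sliced the carrot, not the tank; the tank belongs to the photographing event.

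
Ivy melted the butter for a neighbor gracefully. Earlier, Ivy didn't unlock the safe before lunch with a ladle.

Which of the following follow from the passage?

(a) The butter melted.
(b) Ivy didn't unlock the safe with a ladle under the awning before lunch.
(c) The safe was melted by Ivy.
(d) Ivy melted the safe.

(a) Entailed — 'Ivy melted the butter' is causative; it entails the inchoative 'the butter melted'.
(b) Entailed — under negation, adding a further restriction is entailed: if no such unlocking event occurred, none occurred under the awning either.
(c) Not entailed — Ivy melted the butter, not the safe; the safe belongs to the unlocking event.
(d) Not entailed — Ivy melted the butter, not the safe; the safe belongs to the unlocking event.

(a), (b)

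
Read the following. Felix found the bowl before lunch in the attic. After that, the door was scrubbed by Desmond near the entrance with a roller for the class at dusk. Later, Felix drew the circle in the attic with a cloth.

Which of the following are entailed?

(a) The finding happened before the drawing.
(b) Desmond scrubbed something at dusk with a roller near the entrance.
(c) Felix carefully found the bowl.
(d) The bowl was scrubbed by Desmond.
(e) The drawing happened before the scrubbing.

(a), (b)

(a) Entailed — the narrative places the finding before the drawing.
(b) Entailed — dropping 'for the class' and generalizing the patient leaves a sub-description the original still satisfies.
(c) Not entailed — 'carefully' adds information not in the original event.
(d) Not entailed — Desmond scrubbed the door, not the bowl; the bowl belongs to the finding event.
(e) Not entailed — the narrative places the scrubbing before the drawing, not after.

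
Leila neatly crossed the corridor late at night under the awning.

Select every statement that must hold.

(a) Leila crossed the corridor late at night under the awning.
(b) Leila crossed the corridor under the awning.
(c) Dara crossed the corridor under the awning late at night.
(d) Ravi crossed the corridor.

(a) Entailed — the original entails any weakening of itself; this just drops 'neatly'.
(b) Entailed — dropping 'late at night', 'neatly' leaves a sub-description the original still satisfies.
(c) Not entailed — the passage has Leila crossing the corridor, not Dara.
(d) Not entailed — the passage has Leila crossing the corridor, not Ravi.

(a), (b)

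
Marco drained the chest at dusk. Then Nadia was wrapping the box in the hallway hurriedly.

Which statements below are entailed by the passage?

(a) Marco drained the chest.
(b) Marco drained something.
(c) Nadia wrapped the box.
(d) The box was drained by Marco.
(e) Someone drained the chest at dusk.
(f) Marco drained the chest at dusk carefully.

(a) Entailed — the original entails any weakening of itself; this just drops 'at dusk'.
(b) Entailed — dropping 'at dusk' and generalizing the patient leaves a sub-description the original still satisfies.
(c) Not entailed — 'was wrapping' is progressive on an accomplishment; it does not entail the completed 'wrapped'.
(d) Not entailed — Marco drained the chest, not the box; the box belongs to the wrapping event.
(e) Entailed — the original entails any weakening of itself; this just generalizes the agent.
(f) Not entailed — 'carefully' adds information not in the original event.

(a), (b), (e)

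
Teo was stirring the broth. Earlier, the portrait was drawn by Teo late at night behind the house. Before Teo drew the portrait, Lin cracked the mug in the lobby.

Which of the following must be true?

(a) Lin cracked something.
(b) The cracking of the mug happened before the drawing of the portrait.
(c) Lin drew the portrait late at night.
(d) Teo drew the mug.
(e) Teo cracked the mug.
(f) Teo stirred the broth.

(a) Entailed — every conjunct here is already in the original cracking event.
(b) Entailed — the narrative places the cracking before the drawing.
(c) Not entailed — the passage has Teo drawing the portrait, not Lin.
(d) Not entailed — Teo drew the portrait, not the mug; the mug belongs to the cracking event.
(e) Not entailed — the passage has Lin cracking the mug, not Teo.
(f) Entailed — 'stir' is an activity; 'was stirring' entails that some stirring happened, so 'stirred' holds.

(a), (b), (f)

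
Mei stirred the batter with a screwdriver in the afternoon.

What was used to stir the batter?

a screwdriver

'with a screwdriver' marks the instrument of the stirring event.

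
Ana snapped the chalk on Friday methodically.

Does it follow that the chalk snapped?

yes

'Ana snapped the chalk' is the causative; it entails the inchoative 'the chalk snapped'.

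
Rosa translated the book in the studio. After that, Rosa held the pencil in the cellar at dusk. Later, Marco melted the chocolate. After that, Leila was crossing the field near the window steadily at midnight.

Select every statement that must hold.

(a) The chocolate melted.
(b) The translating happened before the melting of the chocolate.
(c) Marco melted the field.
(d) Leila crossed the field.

(a), (b)

(a) Entailed — 'Marco melted the chocolate' is causative; it entails the inchoative 'the chocolate melted'.
(b) Entailed — the narrative places the translating before the melting.
(c) Not entailed — Marco melted the chocolate, not the field; the field belongs to the crossing event.
(d) Not entailed — 'was crossing' is progressive on an accomplishment; it does not entail the completed 'crossed'.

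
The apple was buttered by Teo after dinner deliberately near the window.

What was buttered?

the apple

'the apple' marks the patient of the buttering event.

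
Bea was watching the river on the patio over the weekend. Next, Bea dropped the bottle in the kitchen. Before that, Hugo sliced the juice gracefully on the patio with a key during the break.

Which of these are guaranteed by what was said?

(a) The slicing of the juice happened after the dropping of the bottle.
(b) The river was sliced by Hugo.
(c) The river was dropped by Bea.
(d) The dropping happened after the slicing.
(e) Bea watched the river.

(d), (e)

(a) Not entailed — the narrative places the slicing before the dropping, not after.
(b) Not entailed — Hugo sliced the juice, not the river; the river belongs to the watching event.
(c) Not entailed — Bea dropped the bottle, not the river; the river belongs to the watching event.
(d) Entailed — the narrative places the slicing before the dropping.
(e) Entailed — 'watch' is an activity; 'was watching' entails that some watching happened, so 'watched' holds.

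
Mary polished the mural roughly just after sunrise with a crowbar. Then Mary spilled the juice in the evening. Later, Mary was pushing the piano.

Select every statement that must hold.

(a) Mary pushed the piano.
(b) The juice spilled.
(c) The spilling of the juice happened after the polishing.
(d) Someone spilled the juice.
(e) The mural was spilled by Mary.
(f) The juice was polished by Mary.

(a), (b), (c), (d)

(a) Entailed — 'push' is an activity; 'was pushing' entails that some pushing happened, so 'pushed' holds.
(b) Entailed — 'Mary spilled the juice' is causative; it entails the inchoative 'the juice spilled'.
(c) Entailed — the narrative places the polishing before the spilling.
(d) Entailed — the original entails any weakening of itself; this just drops 'in the evening' and generalizes the agent.
(e) Not entailed — Mary spilled the juice, not the mural; the mural belongs to the polishing event.
(f) Not entailed — Mary polished the mural, not the juice; the juice belongs to the spilling event.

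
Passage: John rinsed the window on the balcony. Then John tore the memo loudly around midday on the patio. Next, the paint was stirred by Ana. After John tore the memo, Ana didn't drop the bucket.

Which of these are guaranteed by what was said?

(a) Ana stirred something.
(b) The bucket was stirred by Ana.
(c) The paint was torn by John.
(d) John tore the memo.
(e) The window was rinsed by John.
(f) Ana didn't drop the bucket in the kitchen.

(a) Entailed — the original entails any weakening of itself; this just generalizes the patient.
(b) Not entailed — Ana stirred the paint, not the bucket; the bucket belongs to the dropping event.
(c) Not entailed — John tore the memo, not the paint; the paint belongs to the stirring event.
(d) Entailed — dropping 'on the patio', 'around midday', 'loudly' leaves a sub-description the original still satisfies.
(e) Entailed — this follows by dropping conjuncts from the rinsing event's description.
(f) Entailed — under negation, adding a further restriction is entailed: if no such dropping event occurred, none occurred in the kitchen either.

(a), (d), (e), (f)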